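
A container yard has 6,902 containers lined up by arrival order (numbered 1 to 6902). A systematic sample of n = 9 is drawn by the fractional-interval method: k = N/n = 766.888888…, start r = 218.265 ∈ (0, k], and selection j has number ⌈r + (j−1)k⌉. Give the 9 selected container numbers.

j=1: r + 0k = 218.265 → ⌈·⌉ = 219
j=2: r + 1k = 985.153888… → ⌈·⌉ = 986
j=3: r + 2k = 1752.042777… → ⌈·⌉ = 1753
j=4: r + 3k = 2518.931666… → ⌈·⌉ = 2519
j=5: r + 4k = 3285.820555… → ⌈·⌉ = 3286
j=6: r + 5k = 4052.709444… → ⌈·⌉ = 4053
j=7: r + 6k = 4819.598333… → ⌈·⌉ = 4820
j=8: r + 7k = 5586.487222… → ⌈·⌉ = 5587
j=9: r + 8k = 6353.376111… → ⌈·⌉ = 6354

219, 986, 1753, 2519, 3286, 4053, 4820, 5587, 6354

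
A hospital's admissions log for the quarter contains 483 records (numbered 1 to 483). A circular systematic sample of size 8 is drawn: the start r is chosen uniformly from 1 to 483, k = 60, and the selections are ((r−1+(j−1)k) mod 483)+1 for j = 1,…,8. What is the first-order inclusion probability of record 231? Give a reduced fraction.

For each position j, as r ranges over 1…483 the j-th selection hits every record exactly once, so record 231 is selected for exactly 8 of the 483 starts.
Inclusion probability = 8/483.

8/483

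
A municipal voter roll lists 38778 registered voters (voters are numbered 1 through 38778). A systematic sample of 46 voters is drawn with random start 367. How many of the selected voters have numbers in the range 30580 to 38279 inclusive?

k = 38778/46 = 843
First selection ≥ 30580: 367 + ⌈(30580−367)/843⌉·843 = 367 + 36×843 = 30715
Last selection ≤ 38279: 367 + ⌊(38279−367)/843⌋·843 = 367 + 44×843 = 37459
Count = 44 − 36 + 1 = 9

9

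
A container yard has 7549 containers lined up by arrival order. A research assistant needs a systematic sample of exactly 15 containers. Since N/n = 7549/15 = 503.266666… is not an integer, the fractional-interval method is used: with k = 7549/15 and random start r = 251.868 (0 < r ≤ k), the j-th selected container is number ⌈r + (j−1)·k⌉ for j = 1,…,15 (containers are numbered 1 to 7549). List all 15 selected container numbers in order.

j=1: r + 0k = 251.868 → ⌈·⌉ = 252
j=2: r + 1k = 755.134666… → ⌈·⌉ = 756
j=3: r + 2k = 1258.401333… → ⌈·⌉ = 1259
j=4: r + 3k = 1761.668 → ⌈·⌉ = 1762
j=5: r + 4k = 2264.934666… → ⌈·⌉ = 2265
j=6: r + 5k = 2768.201333… → ⌈·⌉ = 2769
j=7: r + 6k = 3271.468 → ⌈·⌉ = 3272
j=8: r + 7k = 3774.734666… → ⌈·⌉ = 3775
j=9: r + 8k = 4278.001333… → ⌈·⌉ = 4279
j=10: r + 9k = 4781.268 → ⌈·⌉ = 4782
j=11: r + 10k = 5284.534666… → ⌈·⌉ = 5285
j=12: r + 11k = 5787.801333… → ⌈·⌉ = 5788
j=13: r + 12k = 6291.068 → ⌈·⌉ = 6292
j=14: r + 13k = 6794.334666… → ⌈·⌉ = 6795
j=15: r + 14k = 7297.601333… → ⌈·⌉ = 7298

252, 756, 1259, 1762, 2265, 2769, 3272, 3775, 4279, 4782, 5285, 5788, 6292, 6795, 7298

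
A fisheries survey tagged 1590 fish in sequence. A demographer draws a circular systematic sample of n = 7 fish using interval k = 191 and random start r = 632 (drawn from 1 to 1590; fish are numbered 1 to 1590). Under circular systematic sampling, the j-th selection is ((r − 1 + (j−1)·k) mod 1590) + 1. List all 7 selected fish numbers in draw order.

632, 823, 1014, 1205, 1396, 1587, 188

Selection 1: 632
Selection 2: 632 + 191 = 823
Selection 3: 823 + 191 = 1014
Selection 4: 1014 + 191 = 1205
Selection 5: 1205 + 191 = 1396
Selection 6: 1396 + 191 = 1587
Selection 7: 1587 + 191 = 1778 → 1778 − 1590 = 188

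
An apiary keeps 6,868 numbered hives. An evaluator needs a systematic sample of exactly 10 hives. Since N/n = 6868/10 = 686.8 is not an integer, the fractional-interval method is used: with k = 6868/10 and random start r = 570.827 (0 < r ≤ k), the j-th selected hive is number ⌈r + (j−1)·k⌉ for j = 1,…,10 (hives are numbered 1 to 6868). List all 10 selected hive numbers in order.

571, 1258, 1945, 2632, 3319, 4005, 4692, 5379, 6066, 6753

j=1: r + 0k = 570.827 → ⌈·⌉ = 571
j=2: r + 1k = 1257.627 → ⌈·⌉ = 1258
j=3: r + 2k = 1944.427 → ⌈·⌉ = 1945
j=4: r + 3k = 2631.227 → ⌈·⌉ = 2632
j=5: r + 4k = 3318.027 → ⌈·⌉ = 3319
j=6: r + 5k = 4004.827 → ⌈·⌉ = 4005
j=7: r + 6k = 4691.627 → ⌈·⌉ = 4692
j=8: r + 7k = 5378.427 → ⌈·⌉ = 5379
j=9: r + 8k = 6065.227 → ⌈·⌉ = 6066
j=10: r + 9k = 6752.027 → ⌈·⌉ = 6753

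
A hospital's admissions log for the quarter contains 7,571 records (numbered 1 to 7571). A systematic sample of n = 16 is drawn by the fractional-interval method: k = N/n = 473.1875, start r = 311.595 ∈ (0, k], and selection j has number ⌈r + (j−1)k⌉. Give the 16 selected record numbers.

j=1: r + 0k = 311.595 → ⌈·⌉ = 312
j=2: r + 1k = 784.7825 → ⌈·⌉ = 785
j=3: r + 2k = 1257.97 → ⌈·⌉ = 1258
j=4: r + 3k = 1731.1575 → ⌈·⌉ = 1732
j=5: r + 4k = 2204.345 → ⌈·⌉ = 2205
j=6: r + 5k = 2677.5325 → ⌈·⌉ = 2678
j=7: r + 6k = 3150.72 → ⌈·⌉ = 3151
j=8: r + 7k = 3623.9075 → ⌈·⌉ = 3624
j=9: r + 8k = 4097.095 → ⌈·⌉ = 4098
j=10: r + 9k = 4570.2825 → ⌈·⌉ = 4571
j=11: r + 10k = 5043.47 → ⌈·⌉ = 5044
j=12: r + 11k = 5516.6575 → ⌈·⌉ = 5517
j=13: r + 12k = 5989.845 → ⌈·⌉ = 5990
j=14: r + 13k = 6463.0325 → ⌈·⌉ = 6464
j=15: r + 14k = 6936.22 → ⌈·⌉ = 6937
j=16: r + 15k = 7409.4075 → ⌈·⌉ = 7410

312, 785, 1258, 1732, 2205, 2678, 3151, 3624, 4098, 4571, 5044, 5517, 5990, 6464, 6937, 7410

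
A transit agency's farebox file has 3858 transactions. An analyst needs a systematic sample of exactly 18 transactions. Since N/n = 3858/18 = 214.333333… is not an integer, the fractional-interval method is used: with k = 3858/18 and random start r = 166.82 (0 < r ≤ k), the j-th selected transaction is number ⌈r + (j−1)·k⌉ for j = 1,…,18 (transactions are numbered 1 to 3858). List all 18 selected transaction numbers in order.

167, 382, 596, 810, 1025, 1239, 1453, 1668, 1882, 2096, 2311, 2525, 2739, 2954, 3168, 3382, 3597, 3811

j=1: r + 0k = 166.82 → ⌈·⌉ = 167
j=2: r + 1k = 381.153333… → ⌈·⌉ = 382
j=3: r + 2k = 595.486666… → ⌈·⌉ = 596
j=4: r + 3k = 809.82 → ⌈·⌉ = 810
j=5: r + 4k = 1024.153333… → ⌈·⌉ = 1025
j=6: r + 5k = 1238.486666… → ⌈·⌉ = 1239
j=7: r + 6k = 1452.82 → ⌈·⌉ = 1453
j=8: r + 7k = 1667.153333… → ⌈·⌉ = 1668
j=9: r + 8k = 1881.486666… → ⌈·⌉ = 1882
j=10: r + 9k = 2095.82 → ⌈·⌉ = 2096
j=11: r + 10k = 2310.153333… → ⌈·⌉ = 2311
j=12: r + 11k = 2524.486666… → ⌈·⌉ = 2525
j=13: r + 12k = 2738.82 → ⌈·⌉ = 2739
j=14: r + 13k = 2953.153333… → ⌈·⌉ = 2954
j=15: r + 14k = 3167.486666… → ⌈·⌉ = 3168
j=16: r + 15k = 3381.82 → ⌈·⌉ = 3382
j=17: r + 16k = 3596.153333… → ⌈·⌉ = 3597
j=18: r + 17k = 3810.486666… → ⌈·⌉ = 3811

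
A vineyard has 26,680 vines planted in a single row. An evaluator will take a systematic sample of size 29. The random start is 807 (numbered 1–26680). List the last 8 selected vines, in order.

20127, 21047, 21967, 22887, 23807, 24727, 25647, 26567

k = N/n = 26680/29 = 920
22nd selection = 807 + 21×920 = 20127
23rd: 20127 + 920 = 21047
24th: 21047 + 920 = 21967
25th: 21967 + 920 = 22887
26th: 22887 + 920 = 23807
27th: 23807 + 920 = 24727
28th: 24727 + 920 = 25647
29th: 25647 + 920 = 26567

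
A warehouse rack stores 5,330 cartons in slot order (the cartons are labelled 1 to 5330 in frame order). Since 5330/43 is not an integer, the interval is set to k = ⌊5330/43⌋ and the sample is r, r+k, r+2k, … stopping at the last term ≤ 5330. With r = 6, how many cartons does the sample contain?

44

k = ⌊5330/43⌋ = 123
Achieved size = ⌊(5330 − 6)/123⌋ + 1 = ⌊5324/123⌋ + 1 = 43 + 1 = 44
(last selection: 6 + 43×123 = 5295 ≤ 5330; next would be 5418 > 5330)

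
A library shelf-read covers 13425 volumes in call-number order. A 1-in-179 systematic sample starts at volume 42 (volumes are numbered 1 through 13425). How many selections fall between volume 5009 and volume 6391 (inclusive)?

k = 179
First selection ≥ 5009: 42 + ⌈(5009−42)/179⌉·179 = 42 + 28×179 = 5054
Last selection ≤ 6391: 42 + ⌊(6391−42)/179⌋·179 = 42 + 35×179 = 6307
Count = 35 − 28 + 1 = 8

8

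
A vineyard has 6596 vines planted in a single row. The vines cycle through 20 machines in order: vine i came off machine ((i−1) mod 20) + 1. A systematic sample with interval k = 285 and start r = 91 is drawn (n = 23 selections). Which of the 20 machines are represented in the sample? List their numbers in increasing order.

Consecutive selections differ by k = 285, so their machine numbers differ by 285 mod 20 = 5.
gcd(285, 20) = 5, so the sample visits 20/5 = 4 distinct residues mod 20.
Start 91 is machine 11; the machines hit are 1, 6, 11, 16.

1, 6, 11, 16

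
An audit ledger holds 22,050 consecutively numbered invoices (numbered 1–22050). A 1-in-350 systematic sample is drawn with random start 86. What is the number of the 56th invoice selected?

k = 350
56th selection = r + (56−1)·k = 86 + 55×350 = 86 + 19250 = 19336

19336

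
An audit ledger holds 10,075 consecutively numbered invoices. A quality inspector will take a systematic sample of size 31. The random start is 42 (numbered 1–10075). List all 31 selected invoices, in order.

k = N/n = 10075/31 = 325
invoice 1: 42
invoice 2: 42 + 325 = 367
invoice 3: 367 + 325 = 692
invoice 4: 692 + 325 = 1017
invoice 5: 1017 + 325 = 1342
invoice 6: 1342 + 325 = 1667
invoice 7: 1667 + 325 = 1992
invoice 8: 1992 + 325 = 2317
invoice 9: 2317 + 325 = 2642
invoice 10: 2642 + 325 = 2967
invoice 11: 2967 + 325 = 3292
invoice 12: 3292 + 325 = 3617
invoice 13: 3617 + 325 = 3942
invoice 14: 3942 + 325 = 4267
invoice 15: 4267 + 325 = 4592
invoice 16: 4592 + 325 = 4917
invoice 17: 4917 + 325 = 5242
invoice 18: 5242 + 325 = 5567
invoice 19: 5567 + 325 = 5892
invoice 20: 5892 + 325 = 6217
invoice 21: 6217 + 325 = 6542
invoice 22: 6542 + 325 = 6867
invoice 23: 6867 + 325 = 7192
invoice 24: 7192 + 325 = 7517
invoice 25: 7517 + 325 = 7842
invoice 26: 7842 + 325 = 8167
invoice 27: 8167 + 325 = 8492
invoice 28: 8492 + 325 = 8817
invoice 29: 8817 + 325 = 9142
invoice 30: 9142 + 325 = 9467
invoice 31: 9467 + 325 = 9792

42, 367, 692, 1017, 1342, 1667, 1992, 2317, 2642, 2967, 3292, 3617, 3942, 4267, 4592, 4917, 5242, 5567, 5892, 6217, 6542, 6867, 7192, 7517, 7842, 8167, 8492, 8817, 9142, 9467, 9792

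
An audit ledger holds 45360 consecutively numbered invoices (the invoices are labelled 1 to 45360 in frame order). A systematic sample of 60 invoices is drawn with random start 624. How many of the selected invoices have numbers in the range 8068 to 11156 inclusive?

4

k = 45360/60 = 756
First selection ≥ 8068: 624 + ⌈(8068−624)/756⌉·756 = 624 + 10×756 = 8184
Last selection ≤ 11156: 624 + ⌊(11156−624)/756⌋·756 = 624 + 13×756 = 10452
Count = 13 − 10 + 1 = 4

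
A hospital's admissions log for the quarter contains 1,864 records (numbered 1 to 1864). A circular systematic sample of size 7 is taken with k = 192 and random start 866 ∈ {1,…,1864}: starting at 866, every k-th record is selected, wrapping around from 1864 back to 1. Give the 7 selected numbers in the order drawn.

Selection 1: 866
Selection 2: 866 + 192 = 1058
Selection 3: 1058 + 192 = 1250
Selection 4: 1250 + 192 = 1442
Selection 5: 1442 + 192 = 1634
Selection 6: 1634 + 192 = 1826
Selection 7: 1826 + 192 = 2018 → 2018 − 1864 = 154

866, 1058, 1250, 1442, 1634, 1826, 154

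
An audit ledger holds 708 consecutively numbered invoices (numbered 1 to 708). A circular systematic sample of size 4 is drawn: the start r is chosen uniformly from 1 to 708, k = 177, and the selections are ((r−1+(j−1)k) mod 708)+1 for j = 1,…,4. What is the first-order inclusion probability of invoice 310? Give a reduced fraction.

1/177

For each position j, as r ranges over 1…708 the j-th selection hits every invoice exactly once, so invoice 310 is selected for exactly 4 of the 708 starts.
Inclusion probability = 4/708 = 1/177.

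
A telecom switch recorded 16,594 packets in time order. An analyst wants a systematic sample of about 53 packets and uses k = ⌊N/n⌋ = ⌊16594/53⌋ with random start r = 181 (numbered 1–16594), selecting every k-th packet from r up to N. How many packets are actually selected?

k = ⌊16594/53⌋ = 313
Achieved size = ⌊(16594 − 181)/313⌋ + 1 = ⌊16413/313⌋ + 1 = 52 + 1 = 53
(last selection: 181 + 52×313 = 16457 ≤ 16594; next would be 16770 > 16594)

53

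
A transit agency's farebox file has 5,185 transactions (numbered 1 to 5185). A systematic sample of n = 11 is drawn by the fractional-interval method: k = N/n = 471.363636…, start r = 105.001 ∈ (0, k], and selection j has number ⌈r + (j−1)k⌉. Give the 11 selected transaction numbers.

106, 577, 1048, 1520, 1991, 2462, 2934, 3405, 3876, 4348, 4819

j=1: r + 0k = 105.001 → ⌈·⌉ = 106
j=2: r + 1k = 576.364636… → ⌈·⌉ = 577
j=3: r + 2k = 1047.728272… → ⌈·⌉ = 1048
j=4: r + 3k = 1519.091909… → ⌈·⌉ = 1520
j=5: r + 4k = 1990.455545… → ⌈·⌉ = 1991
j=6: r + 5k = 2461.819181… → ⌈·⌉ = 2462
j=7: r + 6k = 2933.182818… → ⌈·⌉ = 2934
j=8: r + 7k = 3404.546454… → ⌈·⌉ = 3405
j=9: r + 8k = 3875.910090… → ⌈·⌉ = 3876
j=10: r + 9k = 4347.273727… → ⌈·⌉ = 4348
j=11: r + 10k = 4818.637363… → ⌈·⌉ = 4819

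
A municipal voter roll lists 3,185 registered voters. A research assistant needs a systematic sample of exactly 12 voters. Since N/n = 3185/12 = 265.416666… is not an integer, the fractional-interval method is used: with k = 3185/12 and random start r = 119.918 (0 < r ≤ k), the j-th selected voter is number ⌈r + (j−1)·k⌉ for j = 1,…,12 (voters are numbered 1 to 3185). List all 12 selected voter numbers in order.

120, 386, 651, 917, 1182, 1448, 1713, 1978, 2244, 2509, 2775, 3040

j=1: r + 0k = 119.918 → ⌈·⌉ = 120
j=2: r + 1k = 385.334666… → ⌈·⌉ = 386
j=3: r + 2k = 650.751333… → ⌈·⌉ = 651
j=4: r + 3k = 916.168 → ⌈·⌉ = 917
j=5: r + 4k = 1181.584666… → ⌈·⌉ = 1182
j=6: r + 5k = 1447.001333… → ⌈·⌉ = 1448
j=7: r + 6k = 1712.418 → ⌈·⌉ = 1713
j=8: r + 7k = 1977.834666… → ⌈·⌉ = 1978
j=9: r + 8k = 2243.251333… → ⌈·⌉ = 2244
j=10: r + 9k = 2508.668 → ⌈·⌉ = 2509
j=11: r + 10k = 2774.084666… → ⌈·⌉ = 2775
j=12: r + 11k = 3039.501333… → ⌈·⌉ = 3040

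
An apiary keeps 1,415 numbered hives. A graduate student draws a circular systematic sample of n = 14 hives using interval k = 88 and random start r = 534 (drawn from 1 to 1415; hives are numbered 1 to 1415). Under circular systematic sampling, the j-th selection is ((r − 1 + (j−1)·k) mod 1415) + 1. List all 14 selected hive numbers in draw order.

534, 622, 710, 798, 886, 974, 1062, 1150, 1238, 1326, 1414, 87, 175, 263

Selection 1: 534
Selection 2: 534 + 88 = 622
Selection 3: 622 + 88 = 710
Selection 4: 710 + 88 = 798
Selection 5: 798 + 88 = 886
Selection 6: 886 + 88 = 974
Selection 7: 974 + 88 = 1062
Selection 8: 1062 + 88 = 1150
Selection 9: 1150 + 88 = 1238
Selection 10: 1238 + 88 = 1326
Selection 11: 1326 + 88 = 1414
Selection 12: 1414 + 88 = 1502 → 1502 − 1415 = 87
Selection 13: 87 + 88 = 175
Selection 14: 175 + 88 = 263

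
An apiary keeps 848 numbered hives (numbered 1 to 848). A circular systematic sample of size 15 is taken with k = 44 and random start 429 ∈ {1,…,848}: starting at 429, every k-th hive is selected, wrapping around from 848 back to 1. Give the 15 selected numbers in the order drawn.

Selection 1: 429
Selection 2: 429 + 44 = 473
Selection 3: 473 + 44 = 517
Selection 4: 517 + 44 = 561
Selection 5: 561 + 44 = 605
Selection 6: 605 + 44 = 649
Selection 7: 649 + 44 = 693
Selection 8: 693 + 44 = 737
Selection 9: 737 + 44 = 781
Selection 10: 781 + 44 = 825
Selection 11: 825 + 44 = 869 → 869 − 848 = 21
Selection 12: 21 + 44 = 65
Selection 13: 65 + 44 = 109
Selection 14: 109 + 44 = 153
Selection 15: 153 + 44 = 197

429, 473, 517, 561, 605, 649, 693, 737, 781, 825, 21, 65, 109, 153, 197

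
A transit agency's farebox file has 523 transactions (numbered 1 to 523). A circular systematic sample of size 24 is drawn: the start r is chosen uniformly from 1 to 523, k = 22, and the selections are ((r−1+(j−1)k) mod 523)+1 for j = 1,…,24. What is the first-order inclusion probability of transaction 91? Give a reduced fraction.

24/523

For each position j, as r ranges over 1…523 the j-th selection hits every transaction exactly once, so transaction 91 is selected for exactly 24 of the 523 starts.
Inclusion probability = 24/523.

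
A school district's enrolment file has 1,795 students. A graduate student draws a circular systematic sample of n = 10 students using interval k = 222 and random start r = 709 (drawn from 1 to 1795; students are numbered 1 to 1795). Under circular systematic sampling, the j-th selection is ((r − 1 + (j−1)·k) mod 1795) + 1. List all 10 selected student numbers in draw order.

Selection 1: 709
Selection 2: 709 + 222 = 931
Selection 3: 931 + 222 = 1153
Selection 4: 1153 + 222 = 1375
Selection 5: 1375 + 222 = 1597
Selection 6: 1597 + 222 = 1819 → 1819 − 1795 = 24
Selection 7: 24 + 222 = 246
Selection 8: 246 + 222 = 468
Selection 9: 468 + 222 = 690
Selection 10: 690 + 222 = 912

709, 931, 1153, 1375, 1597, 24, 246, 468, 690, 912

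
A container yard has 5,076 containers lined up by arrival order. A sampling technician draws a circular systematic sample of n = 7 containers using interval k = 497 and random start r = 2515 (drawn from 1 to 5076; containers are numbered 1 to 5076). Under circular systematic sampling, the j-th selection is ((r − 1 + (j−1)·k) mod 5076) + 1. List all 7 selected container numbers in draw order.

2515, 3012, 3509, 4006, 4503, 5000, 421

Selection 1: 2515
Selection 2: 2515 + 497 = 3012
Selection 3: 3012 + 497 = 3509
Selection 4: 3509 + 497 = 4006
Selection 5: 4006 + 497 = 4503
Selection 6: 4503 + 497 = 5000
Selection 7: 5000 + 497 = 5497 → 5497 − 5076 = 421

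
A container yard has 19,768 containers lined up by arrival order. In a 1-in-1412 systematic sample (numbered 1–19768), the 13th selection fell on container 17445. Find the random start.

k = 1412
r = 17445 − (13−1)×1412 = 17445 − 16944 = 501

501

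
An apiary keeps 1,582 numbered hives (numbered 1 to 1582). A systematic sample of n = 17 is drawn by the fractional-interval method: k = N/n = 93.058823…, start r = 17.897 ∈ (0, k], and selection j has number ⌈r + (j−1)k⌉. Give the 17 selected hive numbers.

18, 111, 205, 298, 391, 484, 577, 670, 763, 856, 949, 1042, 1135, 1228, 1321, 1414, 1507

j=1: r + 0k = 17.897 → ⌈·⌉ = 18
j=2: r + 1k = 110.955823… → ⌈·⌉ = 111
j=3: r + 2k = 204.014647… → ⌈·⌉ = 205
j=4: r + 3k = 297.073470… → ⌈·⌉ = 298
j=5: r + 4k = 390.132294… → ⌈·⌉ = 391
j=6: r + 5k = 483.191117… → ⌈·⌉ = 484
j=7: r + 6k = 576.249941… → ⌈·⌉ = 577
j=8: r + 7k = 669.308764… → ⌈·⌉ = 670
j=9: r + 8k = 762.367588… → ⌈·⌉ = 763
j=10: r + 9k = 855.426411… → ⌈·⌉ = 856
j=11: r + 10k = 948.485235… → ⌈·⌉ = 949
j=12: r + 11k = 1041.544058… → ⌈·⌉ = 1042
j=13: r + 12k = 1134.602882… → ⌈·⌉ = 1135
j=14: r + 13k = 1227.661705… → ⌈·⌉ = 1228
j=15: r + 14k = 1320.720529… → ⌈·⌉ = 1321
j=16: r + 15k = 1413.779352… → ⌈·⌉ = 1414
j=17: r + 16k = 1506.838176… → ⌈·⌉ = 1507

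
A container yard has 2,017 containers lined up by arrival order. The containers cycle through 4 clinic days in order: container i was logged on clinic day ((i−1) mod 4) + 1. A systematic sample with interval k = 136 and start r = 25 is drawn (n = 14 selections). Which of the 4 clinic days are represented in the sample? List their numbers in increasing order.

Consecutive selections differ by k = 136, so their clinic day numbers differ by 136 mod 4 = 0.
gcd(136, 4) = 4, so the sample visits 4/4 = 1 distinct residues mod 4.
Start 25 is clinic day 1; the clinic days hit are 1.

1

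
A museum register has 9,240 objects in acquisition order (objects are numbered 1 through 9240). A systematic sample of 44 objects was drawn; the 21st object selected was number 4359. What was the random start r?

k = 9240/44 = 210
r = 4359 − (21−1)×210 = 4359 − 4200 = 159

159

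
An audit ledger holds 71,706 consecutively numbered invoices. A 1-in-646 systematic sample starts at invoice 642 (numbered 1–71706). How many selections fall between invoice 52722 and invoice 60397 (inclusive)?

k = 646
First selection ≥ 52722: 642 + ⌈(52722−642)/646⌉·646 = 642 + 81×646 = 52968
Last selection ≤ 60397: 642 + ⌊(60397−642)/646⌋·646 = 642 + 92×646 = 60074
Count = 92 − 81 + 1 = 12

12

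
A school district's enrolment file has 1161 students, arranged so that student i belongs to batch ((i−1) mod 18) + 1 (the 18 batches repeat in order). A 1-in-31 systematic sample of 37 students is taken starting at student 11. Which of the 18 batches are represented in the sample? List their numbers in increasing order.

Consecutive selections differ by k = 31, so their batch numbers differ by 31 mod 18 = 13.
gcd(31, 18) = 1, so the sample visits 18/1 = 18 distinct residues mod 18.
Start 11 is batch 11; the batches hit are 1, 2, 3, 4, 5, 6, 7, 8, 9, 10, 11, 12, 13, 14, 15, 16, 17, 18.

1, 2, 3, 4, 5, 6, 7, 8, 9, 10, 11, 12, 13, 14, 15, 16, 17, 18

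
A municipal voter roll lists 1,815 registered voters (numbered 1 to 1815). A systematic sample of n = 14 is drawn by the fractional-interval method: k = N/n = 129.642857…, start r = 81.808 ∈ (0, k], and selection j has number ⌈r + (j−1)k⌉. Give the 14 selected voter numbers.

j=1: r + 0k = 81.808 → ⌈·⌉ = 82
j=2: r + 1k = 211.450857… → ⌈·⌉ = 212
j=3: r + 2k = 341.093714… → ⌈·⌉ = 342
j=4: r + 3k = 470.736571… → ⌈·⌉ = 471
j=5: r + 4k = 600.379428… → ⌈·⌉ = 601
j=6: r + 5k = 730.022285… → ⌈·⌉ = 731
j=7: r + 6k = 859.665142… → ⌈·⌉ = 860
j=8: r + 7k = 989.308 → ⌈·⌉ = 990
j=9: r + 8k = 1118.950857… → ⌈·⌉ = 1119
j=10: r + 9k = 1248.593714… → ⌈·⌉ = 1249
j=11: r + 10k = 1378.236571… → ⌈·⌉ = 1379
j=12: r + 11k = 1507.879428… → ⌈·⌉ = 1508
j=13: r + 12k = 1637.522285… → ⌈·⌉ = 1638
j=14: r + 13k = 1767.165142… → ⌈·⌉ = 1768

82, 212, 342, 471, 601, 731, 860, 990, 1119, 1249, 1379, 1508, 1638, 1768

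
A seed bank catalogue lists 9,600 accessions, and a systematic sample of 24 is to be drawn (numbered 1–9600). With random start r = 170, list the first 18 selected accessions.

k = N/n = 9600/24 = 400
accession 1: 170
accession 2: 170 + 400 = 570
accession 3: 570 + 400 = 970
accession 4: 970 + 400 = 1370
accession 5: 1370 + 400 = 1770
accession 6: 1770 + 400 = 2170
accession 7: 2170 + 400 = 2570
accession 8: 2570 + 400 = 2970
accession 9: 2970 + 400 = 3370
accession 10: 3370 + 400 = 3770
accession 11: 3770 + 400 = 4170
accession 12: 4170 + 400 = 4570
accession 13: 4570 + 400 = 4970
accession 14: 4970 + 400 = 5370
accession 15: 5370 + 400 = 5770
accession 16: 5770 + 400 = 6170
accession 17: 6170 + 400 = 6570
accession 18: 6570 + 400 = 6970

170, 570, 970, 1370, 1770, 2170, 2570, 2970, 3370, 3770, 4170, 4570, 4970, 5370, 5770, 6170, 6570, 6970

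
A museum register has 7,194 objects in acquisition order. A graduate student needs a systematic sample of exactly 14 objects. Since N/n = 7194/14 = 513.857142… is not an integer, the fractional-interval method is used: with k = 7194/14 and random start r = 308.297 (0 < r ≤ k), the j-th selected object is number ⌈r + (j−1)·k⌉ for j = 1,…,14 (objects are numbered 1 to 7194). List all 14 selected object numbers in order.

j=1: r + 0k = 308.297 → ⌈·⌉ = 309
j=2: r + 1k = 822.154142… → ⌈·⌉ = 823
j=3: r + 2k = 1336.011285… → ⌈·⌉ = 1337
j=4: r + 3k = 1849.868428… → ⌈·⌉ = 1850
j=5: r + 4k = 2363.725571… → ⌈·⌉ = 2364
j=6: r + 5k = 2877.582714… → ⌈·⌉ = 2878
j=7: r + 6k = 3391.439857… → ⌈·⌉ = 3392
j=8: r + 7k = 3905.297 → ⌈·⌉ = 3906
j=9: r + 8k = 4419.154142… → ⌈·⌉ = 4420
j=10: r + 9k = 4933.011285… → ⌈·⌉ = 4934
j=11: r + 10k = 5446.868428… → ⌈·⌉ = 5447
j=12: r + 11k = 5960.725571… → ⌈·⌉ = 5961
j=13: r + 12k = 6474.582714… → ⌈·⌉ = 6475
j=14: r + 13k = 6988.439857… → ⌈·⌉ = 6989

309, 823, 1337, 1850, 2364, 2878, 3392, 3906, 4420, 4934, 5447, 5961, 6475, 6989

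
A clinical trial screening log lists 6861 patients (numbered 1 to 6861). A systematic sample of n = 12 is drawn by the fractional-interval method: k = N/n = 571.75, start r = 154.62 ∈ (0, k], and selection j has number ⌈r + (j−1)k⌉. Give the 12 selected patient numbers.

j=1: r + 0k = 154.62 → ⌈·⌉ = 155
j=2: r + 1k = 726.37 → ⌈·⌉ = 727
j=3: r + 2k = 1298.12 → ⌈·⌉ = 1299
j=4: r + 3k = 1869.87 → ⌈·⌉ = 1870
j=5: r + 4k = 2441.62 → ⌈·⌉ = 2442
j=6: r + 5k = 3013.37 → ⌈·⌉ = 3014
j=7: r + 6k = 3585.12 → ⌈·⌉ = 3586
j=8: r + 7k = 4156.87 → ⌈·⌉ = 4157
j=9: r + 8k = 4728.62 → ⌈·⌉ = 4729
j=10: r + 9k = 5300.37 → ⌈·⌉ = 5301
j=11: r + 10k = 5872.12 → ⌈·⌉ = 5873
j=12: r + 11k = 6443.87 → ⌈·⌉ = 6444

155, 727, 1299, 1870, 2442, 3014, 3586, 4157, 4729, 5301, 5873, 6444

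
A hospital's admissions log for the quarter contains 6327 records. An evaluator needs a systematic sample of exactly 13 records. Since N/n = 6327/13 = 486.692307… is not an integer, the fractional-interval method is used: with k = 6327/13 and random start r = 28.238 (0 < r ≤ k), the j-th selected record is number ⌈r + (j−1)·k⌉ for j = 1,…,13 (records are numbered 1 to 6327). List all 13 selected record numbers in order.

29, 515, 1002, 1489, 1976, 2462, 2949, 3436, 3922, 4409, 4896, 5382, 5869

j=1: r + 0k = 28.238 → ⌈·⌉ = 29
j=2: r + 1k = 514.930307… → ⌈·⌉ = 515
j=3: r + 2k = 1001.622615… → ⌈·⌉ = 1002
j=4: r + 3k = 1488.314923… → ⌈·⌉ = 1489
j=5: r + 4k = 1975.007230… → ⌈·⌉ = 1976
j=6: r + 5k = 2461.699538… → ⌈·⌉ = 2462
j=7: r + 6k = 2948.391846… → ⌈·⌉ = 2949
j=8: r + 7k = 3435.084153… → ⌈·⌉ = 3436
j=9: r + 8k = 3921.776461… → ⌈·⌉ = 3922
j=10: r + 9k = 4408.468769… → ⌈·⌉ = 4409
j=11: r + 10k = 4895.161076… → ⌈·⌉ = 4896
j=12: r + 11k = 5381.853384… → ⌈·⌉ = 5382
j=13: r + 12k = 5868.545692… → ⌈·⌉ = 5869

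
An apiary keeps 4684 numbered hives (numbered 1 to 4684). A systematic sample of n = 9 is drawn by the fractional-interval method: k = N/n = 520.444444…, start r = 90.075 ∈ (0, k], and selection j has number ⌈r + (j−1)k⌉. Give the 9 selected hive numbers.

91, 611, 1131, 1652, 2172, 2693, 3213, 3734, 4254

j=1: r + 0k = 90.075 → ⌈·⌉ = 91
j=2: r + 1k = 610.519444… → ⌈·⌉ = 611
j=3: r + 2k = 1130.963888… → ⌈·⌉ = 1131
j=4: r + 3k = 1651.408333… → ⌈·⌉ = 1652
j=5: r + 4k = 2171.852777… → ⌈·⌉ = 2172
j=6: r + 5k = 2692.297222… → ⌈·⌉ = 2693
j=7: r + 6k = 3212.741666… → ⌈·⌉ = 3213
j=8: r + 7k = 3733.186111… → ⌈·⌉ = 3734
j=9: r + 8k = 4253.630555… → ⌈·⌉ = 4254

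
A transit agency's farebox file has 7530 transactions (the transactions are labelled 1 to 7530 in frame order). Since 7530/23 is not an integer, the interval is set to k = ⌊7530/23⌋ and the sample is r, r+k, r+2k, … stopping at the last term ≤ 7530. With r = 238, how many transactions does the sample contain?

23

k = ⌊7530/23⌋ = 327
Achieved size = ⌊(7530 − 238)/327⌋ + 1 = ⌊7292/327⌋ + 1 = 22 + 1 = 23
(last selection: 238 + 22×327 = 7432 ≤ 7530; next would be 7759 > 7530)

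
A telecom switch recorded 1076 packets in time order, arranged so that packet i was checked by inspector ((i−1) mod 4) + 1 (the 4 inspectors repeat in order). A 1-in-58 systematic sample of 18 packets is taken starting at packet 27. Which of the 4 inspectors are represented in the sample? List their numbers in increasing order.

1, 3

Consecutive selections differ by k = 58, so their inspector numbers differ by 58 mod 4 = 2.
gcd(58, 4) = 2, so the sample visits 4/2 = 2 distinct residues mod 4.
Start 27 is inspector 3; the inspectors hit are 1, 3.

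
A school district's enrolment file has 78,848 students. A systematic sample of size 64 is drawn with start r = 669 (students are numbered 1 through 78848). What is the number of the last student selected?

78285

k = 78848/64 = 1232
64th selection = r + (64−1)·k = 669 + 63×1232 = 669 + 77616 = 78285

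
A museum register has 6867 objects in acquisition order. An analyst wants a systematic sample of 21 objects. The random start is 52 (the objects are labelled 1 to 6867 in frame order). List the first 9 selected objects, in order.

52, 379, 706, 1033, 1360, 1687, 2014, 2341, 2668

k = N/n = 6867/21 = 327
object 1: 52
object 2: 52 + 327 = 379
object 3: 379 + 327 = 706
object 4: 706 + 327 = 1033
object 5: 1033 + 327 = 1360
object 6: 1360 + 327 = 1687
object 7: 1687 + 327 = 2014
object 8: 2014 + 327 = 2341
object 9: 2341 + 327 = 2668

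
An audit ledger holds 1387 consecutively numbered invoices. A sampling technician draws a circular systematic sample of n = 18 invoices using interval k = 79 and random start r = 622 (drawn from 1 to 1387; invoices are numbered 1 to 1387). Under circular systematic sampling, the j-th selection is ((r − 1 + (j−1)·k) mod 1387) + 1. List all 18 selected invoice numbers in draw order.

Selection 1: 622
Selection 2: 622 + 79 = 701
Selection 3: 701 + 79 = 780
Selection 4: 780 + 79 = 859
Selection 5: 859 + 79 = 938
Selection 6: 938 + 79 = 1017
Selection 7: 1017 + 79 = 1096
Selection 8: 1096 + 79 = 1175
Selection 9: 1175 + 79 = 1254
Selection 10: 1254 + 79 = 1333
Selection 11: 1333 + 79 = 1412 → 1412 − 1387 = 25
Selection 12: 25 + 79 = 104
Selection 13: 104 + 79 = 183
Selection 14: 183 + 79 = 262
Selection 15: 262 + 79 = 341
Selection 16: 341 + 79 = 420
Selection 17: 420 + 79 = 499
Selection 18: 499 + 79 = 578

622, 701, 780, 859, 938, 1017, 1096, 1175, 1254, 1333, 25, 104, 183, 262, 341, 420, 499, 578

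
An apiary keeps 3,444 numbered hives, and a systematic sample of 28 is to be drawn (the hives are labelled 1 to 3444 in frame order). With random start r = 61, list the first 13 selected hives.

61, 184, 307, 430, 553, 676, 799, 922, 1045, 1168, 1291, 1414, 1537

k = N/n = 3444/28 = 123
hive 1: 61
hive 2: 61 + 123 = 184
hive 3: 184 + 123 = 307
hive 4: 307 + 123 = 430
hive 5: 430 + 123 = 553
hive 6: 553 + 123 = 676
hive 7: 676 + 123 = 799
hive 8: 799 + 123 = 922
hive 9: 922 + 123 = 1045
hive 10: 1045 + 123 = 1168
hive 11: 1168 + 123 = 1291
hive 12: 1291 + 123 = 1414
hive 13: 1414 + 123 = 1537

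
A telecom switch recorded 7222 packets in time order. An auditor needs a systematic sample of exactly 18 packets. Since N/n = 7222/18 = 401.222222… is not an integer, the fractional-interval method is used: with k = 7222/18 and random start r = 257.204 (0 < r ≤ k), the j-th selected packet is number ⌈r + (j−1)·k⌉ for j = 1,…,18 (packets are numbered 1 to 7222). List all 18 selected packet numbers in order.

j=1: r + 0k = 257.204 → ⌈·⌉ = 258
j=2: r + 1k = 658.426222… → ⌈·⌉ = 659
j=3: r + 2k = 1059.648444… → ⌈·⌉ = 1060
j=4: r + 3k = 1460.870666… → ⌈·⌉ = 1461
j=5: r + 4k = 1862.092888… → ⌈·⌉ = 1863
j=6: r + 5k = 2263.315111… → ⌈·⌉ = 2264
j=7: r + 6k = 2664.537333… → ⌈·⌉ = 2665
j=8: r + 7k = 3065.759555… → ⌈·⌉ = 3066
j=9: r + 8k = 3466.981777… → ⌈·⌉ = 3467
j=10: r + 9k = 3868.204 → ⌈·⌉ = 3869
j=11: r + 10k = 4269.426222… → ⌈·⌉ = 4270
j=12: r + 11k = 4670.648444… → ⌈·⌉ = 4671
j=13: r + 12k = 5071.870666… → ⌈·⌉ = 5072
j=14: r + 13k = 5473.092888… → ⌈·⌉ = 5474
j=15: r + 14k = 5874.315111… → ⌈·⌉ = 5875
j=16: r + 15k = 6275.537333… → ⌈·⌉ = 6276
j=17: r + 16k = 6676.759555… → ⌈·⌉ = 6677
j=18: r + 17k = 7077.981777… → ⌈·⌉ = 7078

258, 659, 1060, 1461, 1863, 2264, 2665, 3066, 3467, 3869, 4270, 4671, 5072, 5474, 5875, 6276, 6677, 7078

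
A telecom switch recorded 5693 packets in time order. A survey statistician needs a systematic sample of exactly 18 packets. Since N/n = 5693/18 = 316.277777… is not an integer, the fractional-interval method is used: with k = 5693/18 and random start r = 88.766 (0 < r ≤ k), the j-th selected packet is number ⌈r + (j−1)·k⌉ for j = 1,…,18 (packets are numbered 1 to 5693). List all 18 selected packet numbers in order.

89, 406, 722, 1038, 1354, 1671, 1987, 2303, 2619, 2936, 3252, 3568, 3885, 4201, 4517, 4833, 5150, 5466

j=1: r + 0k = 88.766 → ⌈·⌉ = 89
j=2: r + 1k = 405.043777… → ⌈·⌉ = 406
j=3: r + 2k = 721.321555… → ⌈·⌉ = 722
j=4: r + 3k = 1037.599333… → ⌈·⌉ = 1038
j=5: r + 4k = 1353.877111… → ⌈·⌉ = 1354
j=6: r + 5k = 1670.154888… → ⌈·⌉ = 1671
j=7: r + 6k = 1986.432666… → ⌈·⌉ = 1987
j=8: r + 7k = 2302.710444… → ⌈·⌉ = 2303
j=9: r + 8k = 2618.988222… → ⌈·⌉ = 2619
j=10: r + 9k = 2935.266 → ⌈·⌉ = 2936
j=11: r + 10k = 3251.543777… → ⌈·⌉ = 3252
j=12: r + 11k = 3567.821555… → ⌈·⌉ = 3568
j=13: r + 12k = 3884.099333… → ⌈·⌉ = 3885
j=14: r + 13k = 4200.377111… → ⌈·⌉ = 4201
j=15: r + 14k = 4516.654888… → ⌈·⌉ = 4517
j=16: r + 15k = 4832.932666… → ⌈·⌉ = 4833
j=17: r + 16k = 5149.210444… → ⌈·⌉ = 5150
j=18: r + 17k = 5465.488222… → ⌈·⌉ = 5466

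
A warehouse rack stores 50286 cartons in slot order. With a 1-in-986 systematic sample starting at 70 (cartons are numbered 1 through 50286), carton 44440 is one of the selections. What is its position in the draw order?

46

k = 986
position = (44440 − 70)/986 + 1 = 44370/986 + 1 = 45 + 1 = 46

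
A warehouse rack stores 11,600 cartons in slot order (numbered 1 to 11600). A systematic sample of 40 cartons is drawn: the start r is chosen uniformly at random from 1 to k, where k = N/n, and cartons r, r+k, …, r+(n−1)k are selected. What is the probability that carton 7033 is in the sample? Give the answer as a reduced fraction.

k = 11600/40 = 290.
Carton 7033 is selected iff r ≡ 7033 (mod 290); exactly one such r in {1,…,290}.
Inclusion probability = 1/290.

1/290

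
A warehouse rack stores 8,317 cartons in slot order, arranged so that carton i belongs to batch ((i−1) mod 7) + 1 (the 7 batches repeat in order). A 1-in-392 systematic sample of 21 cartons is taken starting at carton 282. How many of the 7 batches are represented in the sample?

1

Consecutive selections differ by k = 392, so their batch numbers differ by 392 mod 7 = 0.
gcd(392, 7) = 7, so the sample visits 7/7 = 1 distinct residues mod 7.
Start 282 is batch 2; the batches hit are 2.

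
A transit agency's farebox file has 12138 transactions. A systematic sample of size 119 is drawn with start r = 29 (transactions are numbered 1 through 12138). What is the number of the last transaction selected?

12065

k = 12138/119 = 102
119th selection = r + (119−1)·k = 29 + 118×102 = 29 + 12036 = 12065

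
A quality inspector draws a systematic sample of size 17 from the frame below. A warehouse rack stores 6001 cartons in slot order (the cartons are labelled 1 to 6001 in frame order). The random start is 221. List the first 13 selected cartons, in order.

k = N/n = 6001/17 = 353
carton 1: 221
carton 2: 221 + 353 = 574
carton 3: 574 + 353 = 927
carton 4: 927 + 353 = 1280
carton 5: 1280 + 353 = 1633
carton 6: 1633 + 353 = 1986
carton 7: 1986 + 353 = 2339
carton 8: 2339 + 353 = 2692
carton 9: 2692 + 353 = 3045
carton 10: 3045 + 353 = 3398
carton 11: 3398 + 353 = 3751
carton 12: 3751 + 353 = 4104
carton 13: 4104 + 353 = 4457

221, 574, 927, 1280, 1633, 1986, 2339, 2692, 3045, 3398, 3751, 4104, 4457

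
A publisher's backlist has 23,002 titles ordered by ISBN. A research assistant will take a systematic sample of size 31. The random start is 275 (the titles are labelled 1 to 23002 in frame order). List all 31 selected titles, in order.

275, 1017, 1759, 2501, 3243, 3985, 4727, 5469, 6211, 6953, 7695, 8437, 9179, 9921, 10663, 11405, 12147, 12889, 13631, 14373, 15115, 15857, 16599, 17341, 18083, 18825, 19567, 20309, 21051, 21793, 22535

k = N/n = 23002/31 = 742
title 1: 275
title 2: 275 + 742 = 1017
title 3: 1017 + 742 = 1759
title 4: 1759 + 742 = 2501
title 5: 2501 + 742 = 3243
title 6: 3243 + 742 = 3985
title 7: 3985 + 742 = 4727
title 8: 4727 + 742 = 5469
title 9: 5469 + 742 = 6211
title 10: 6211 + 742 = 6953
title 11: 6953 + 742 = 7695
title 12: 7695 + 742 = 8437
title 13: 8437 + 742 = 9179
title 14: 9179 + 742 = 9921
title 15: 9921 + 742 = 10663
title 16: 10663 + 742 = 11405
title 17: 11405 + 742 = 12147
title 18: 12147 + 742 = 12889
title 19: 12889 + 742 = 13631
title 20: 13631 + 742 = 14373
title 21: 14373 + 742 = 15115
title 22: 15115 + 742 = 15857
title 23: 15857 + 742 = 16599
title 24: 16599 + 742 = 17341
title 25: 17341 + 742 = 18083
title 26: 18083 + 742 = 18825
title 27: 18825 + 742 = 19567
title 28: 19567 + 742 = 20309
title 29: 20309 + 742 = 21051
title 30: 21051 + 742 = 21793
title 31: 21793 + 742 = 22535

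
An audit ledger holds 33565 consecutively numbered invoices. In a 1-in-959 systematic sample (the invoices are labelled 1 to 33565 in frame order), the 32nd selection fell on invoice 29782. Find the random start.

53

k = 959
r = 29782 − (32−1)×959 = 29782 − 29729 = 53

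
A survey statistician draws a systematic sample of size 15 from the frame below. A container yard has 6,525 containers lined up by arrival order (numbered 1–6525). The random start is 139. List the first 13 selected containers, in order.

139, 574, 1009, 1444, 1879, 2314, 2749, 3184, 3619, 4054, 4489, 4924, 5359

k = N/n = 6525/15 = 435
container 1: 139
container 2: 139 + 435 = 574
container 3: 574 + 435 = 1009
container 4: 1009 + 435 = 1444
container 5: 1444 + 435 = 1879
container 6: 1879 + 435 = 2314
container 7: 2314 + 435 = 2749
container 8: 2749 + 435 = 3184
container 9: 3184 + 435 = 3619
container 10: 3619 + 435 = 4054
container 11: 4054 + 435 = 4489
container 12: 4489 + 435 = 4924
container 13: 4924 + 435 = 5359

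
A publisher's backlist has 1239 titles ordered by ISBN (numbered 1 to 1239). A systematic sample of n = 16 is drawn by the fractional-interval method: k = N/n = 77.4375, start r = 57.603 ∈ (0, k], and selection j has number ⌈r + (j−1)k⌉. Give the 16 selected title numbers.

j=1: r + 0k = 57.603 → ⌈·⌉ = 58
j=2: r + 1k = 135.0405 → ⌈·⌉ = 136
j=3: r + 2k = 212.478 → ⌈·⌉ = 213
j=4: r + 3k = 289.9155 → ⌈·⌉ = 290
j=5: r + 4k = 367.353 → ⌈·⌉ = 368
j=6: r + 5k = 444.7905 → ⌈·⌉ = 445
j=7: r + 6k = 522.228 → ⌈·⌉ = 523
j=8: r + 7k = 599.6655 → ⌈·⌉ = 600
j=9: r + 8k = 677.103 → ⌈·⌉ = 678
j=10: r + 9k = 754.5405 → ⌈·⌉ = 755
j=11: r + 10k = 831.978 → ⌈·⌉ = 832
j=12: r + 11k = 909.4155 → ⌈·⌉ = 910
j=13: r + 12k = 986.853 → ⌈·⌉ = 987
j=14: r + 13k = 1064.2905 → ⌈·⌉ = 1065
j=15: r + 14k = 1141.728 → ⌈·⌉ = 1142
j=16: r + 15k = 1219.1655 → ⌈·⌉ = 1220

58, 136, 213, 290, 368, 445, 523, 600, 678, 755, 832, 910, 987, 1065, 1142, 1220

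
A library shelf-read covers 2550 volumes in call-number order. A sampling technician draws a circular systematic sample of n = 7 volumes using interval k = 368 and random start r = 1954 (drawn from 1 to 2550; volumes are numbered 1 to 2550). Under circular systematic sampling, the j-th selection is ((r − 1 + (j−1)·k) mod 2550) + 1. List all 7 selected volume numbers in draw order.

1954, 2322, 140, 508, 876, 1244, 1612

Selection 1: 1954
Selection 2: 1954 + 368 = 2322
Selection 3: 2322 + 368 = 2690 → 2690 − 2550 = 140
Selection 4: 140 + 368 = 508
Selection 5: 508 + 368 = 876
Selection 6: 876 + 368 = 1244
Selection 7: 1244 + 368 = 1612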